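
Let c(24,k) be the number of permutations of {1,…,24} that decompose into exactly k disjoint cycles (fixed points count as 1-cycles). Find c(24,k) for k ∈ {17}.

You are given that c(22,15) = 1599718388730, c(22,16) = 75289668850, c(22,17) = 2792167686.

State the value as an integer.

@23  (23,16):75289668850·22+1599718388730→3256091103430, (23,17):2792167686·22+75289668850→136717357942
@24  (24,17):136717357942·23+3256091103430→6400590336096
Read c(24,17) = 6400590336096.

6400590336096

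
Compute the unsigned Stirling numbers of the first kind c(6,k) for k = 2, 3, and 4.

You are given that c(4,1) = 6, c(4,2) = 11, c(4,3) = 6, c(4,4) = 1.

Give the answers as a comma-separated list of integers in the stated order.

274, 225, 85

[5] T[5,1]:4*6+0=24 · T[5,2]:4*11+6=50 · T[5,3]:4*6+11=35 · T[5,4]:4*1+6=10
[6] T[6,2]:5*50+24=274 · T[6,3]:5*35+50=225 · T[6,4]:5*10+35=85
Read c(6,2) = 274, c(6,3) = 225, c(6,4) = 85.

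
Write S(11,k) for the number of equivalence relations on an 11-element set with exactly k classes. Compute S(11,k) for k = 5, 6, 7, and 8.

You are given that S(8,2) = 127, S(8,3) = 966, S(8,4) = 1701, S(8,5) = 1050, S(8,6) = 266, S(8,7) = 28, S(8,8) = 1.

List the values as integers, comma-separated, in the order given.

[9] T[9,3]:3*966+127=3025 · T[9,4]:4*1701+966=7770 · T[9,5]:5*1050+1701=6951 · T[9,6]:6*266+1050=2646 · T[9,7]:7*28+266=462 · T[9,8]:8*1+28=36
[10] T[10,4]:4*7770+3025=34105 · T[10,5]:5*6951+7770=42525 · T[10,6]:6*2646+6951=22827 · T[10,7]:7*462+2646=5880 · T[10,8]:8*36+462=750
[11] T[11,5]:5*42525+34105=246730 · T[11,6]:6*22827+42525=179487 · T[11,7]:7*5880+22827=63987 · T[11,8]:8*750+5880=11880
Read S(11,5) = 246730, S(11,6) = 179487, S(11,7) = 63987, S(11,8) = 11880.

246730, 179487, 63987, 11880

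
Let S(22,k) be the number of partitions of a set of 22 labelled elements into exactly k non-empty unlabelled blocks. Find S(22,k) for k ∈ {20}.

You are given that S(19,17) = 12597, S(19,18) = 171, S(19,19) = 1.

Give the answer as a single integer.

row 20: T[20][18]=18·171+12597=15675  T[20][19]=19·1+171=190  T[20][20]=20·0+1=1
row 21: T[21][19]=19·190+15675=19285  T[21][20]=20·1+190=210
row 22: T[22][20]=20·210+19285=23485
Read S(22,20) = 23485.

23485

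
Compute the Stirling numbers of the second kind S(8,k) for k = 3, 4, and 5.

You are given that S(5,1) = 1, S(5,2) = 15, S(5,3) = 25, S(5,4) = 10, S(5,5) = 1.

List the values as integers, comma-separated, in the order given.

@6  (6,1):1·1+0→1, (6,2):15·2+1→31, (6,3):25·3+15→90, (6,4):10·4+25→65, (6,5):1·5+10→15
@7  (7,2):31·2+1→63, (7,3):90·3+31→301, (7,4):65·4+90→350, (7,5):15·5+65→140
@8  (8,3):301·3+63→966, (8,4):350·4+301→1701, (8,5):140·5+350→1050
Read S(8,3) = 966, S(8,4) = 1701, S(8,5) = 1050.

966, 1701, 1050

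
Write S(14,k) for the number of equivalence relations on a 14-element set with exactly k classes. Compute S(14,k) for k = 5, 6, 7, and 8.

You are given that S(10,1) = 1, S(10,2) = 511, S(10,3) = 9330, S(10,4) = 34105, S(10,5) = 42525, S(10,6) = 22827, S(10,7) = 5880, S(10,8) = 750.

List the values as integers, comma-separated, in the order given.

40075035, 63436373, 49329280, 20912320

[11] T[11,2]:2*511+1=1023 · T[11,3]:3*9330+511=28501 · T[11,4]:4*34105+9330=145750 · T[11,5]:5*42525+34105=246730 · T[11,6]:6*22827+42525=179487 · T[11,7]:7*5880+22827=63987 · T[11,8]:8*750+5880=11880
[12] T[12,3]:3*28501+1023=86526 · T[12,4]:4*145750+28501=611501 · T[12,5]:5*246730+145750=1379400 · T[12,6]:6*179487+246730=1323652 · T[12,7]:7*63987+179487=627396 · T[12,8]:8*11880+63987=159027
[13] T[13,4]:4*611501+86526=2532530 · T[13,5]:5*1379400+611501=7508501 · T[13,6]:6*1323652+1379400=9321312 · T[13,7]:7*627396+1323652=5715424 · T[13,8]:8*159027+627396=1899612
[14] T[14,5]:5*7508501+2532530=40075035 · T[14,6]:6*9321312+7508501=63436373 · T[14,7]:7*5715424+9321312=49329280 · T[14,8]:8*1899612+5715424=20912320
Read S(14,5) = 40075035, S(14,6) = 63436373, S(14,7) = 49329280, S(14,8) = 20912320.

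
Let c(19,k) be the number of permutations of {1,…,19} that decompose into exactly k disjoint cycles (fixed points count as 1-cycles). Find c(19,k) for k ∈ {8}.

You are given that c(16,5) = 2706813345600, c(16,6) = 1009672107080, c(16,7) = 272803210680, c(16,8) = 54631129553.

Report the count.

@17  (17,6):1009672107080·16+2706813345600→18861567058880, (17,7):272803210680·16+1009672107080→5374523477960, (17,8):54631129553·16+272803210680→1146901283528
@18  (18,7):5374523477960·17+18861567058880→110228466184200, (18,8):1146901283528·17+5374523477960→24871845297936
@19  (19,8):24871845297936·18+110228466184200→557921681547048
Read c(19,8) = 557921681547048.

557921681547048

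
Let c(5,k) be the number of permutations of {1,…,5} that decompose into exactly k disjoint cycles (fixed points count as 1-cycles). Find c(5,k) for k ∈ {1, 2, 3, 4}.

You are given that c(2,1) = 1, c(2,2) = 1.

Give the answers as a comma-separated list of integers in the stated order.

row 3: T[3][1]=2·1+0=2  T[3][2]=2·1+1=3  T[3][3]=2·0+1=1
row 4: T[4][1]=3·2+0=6  T[4][2]=3·3+2=11  T[4][3]=3·1+3=6  T[4][4]=3·0+1=1
row 5: T[5][1]=4·6+0=24  T[5][2]=4·11+6=50  T[5][3]=4·6+11=35  T[5][4]=4·1+6=10
Read c(5,1) = 24, c(5,2) = 50, c(5,3) = 35, c(5,4) = 10.

24, 50, 35, 10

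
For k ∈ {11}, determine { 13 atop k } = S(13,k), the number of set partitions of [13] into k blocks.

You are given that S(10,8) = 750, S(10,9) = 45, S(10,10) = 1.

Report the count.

2431

row 11: T[11][9]=9·45+750=1155  T[11][10]=10·1+45=55  T[11][11]=11·0+1=1
row 12: T[12][10]=10·55+1155=1705  T[12][11]=11·1+55=66
row 13: T[13][11]=11·66+1705=2431
Read S(13,11) = 2431.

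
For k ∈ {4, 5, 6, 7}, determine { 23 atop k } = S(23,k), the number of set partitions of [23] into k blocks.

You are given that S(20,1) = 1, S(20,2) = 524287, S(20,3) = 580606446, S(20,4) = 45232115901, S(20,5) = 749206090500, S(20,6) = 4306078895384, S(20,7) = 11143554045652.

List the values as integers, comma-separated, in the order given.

2916342574750, 96416888184100, 998969857983405, 4382641999117305

row 21: T[21][2]=2·524287+1=1048575  T[21][3]=3·580606446+524287=1742343625  T[21][4]=4·45232115901+580606446=181509070050  T[21][5]=5·749206090500+45232115901=3791262568401  T[21][6]=6·4306078895384+749206090500=26585679462804  T[21][7]=7·11143554045652+4306078895384=82310957214948
row 22: T[22][3]=3·1742343625+1048575=5228079450  T[22][4]=4·181509070050+1742343625=727778623825  T[22][5]=5·3791262568401+181509070050=19137821912055  T[22][6]=6·26585679462804+3791262568401=163305339345225  T[22][7]=7·82310957214948+26585679462804=602762379967440
row 23: T[23][4]=4·727778623825+5228079450=2916342574750  T[23][5]=5·19137821912055+727778623825=96416888184100  T[23][6]=6·163305339345225+19137821912055=998969857983405  T[23][7]=7·602762379967440+163305339345225=4382641999117305
Read S(23,4) = 2916342574750, S(23,5) = 96416888184100, S(23,6) = 998969857983405, S(23,7) = 4382641999117305.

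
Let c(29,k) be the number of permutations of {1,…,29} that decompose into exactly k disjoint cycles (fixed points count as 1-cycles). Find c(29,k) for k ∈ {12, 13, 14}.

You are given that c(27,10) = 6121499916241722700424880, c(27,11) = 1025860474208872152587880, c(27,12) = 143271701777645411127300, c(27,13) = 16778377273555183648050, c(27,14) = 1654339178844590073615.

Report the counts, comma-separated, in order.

170857232541629621904997080, 21590257290787088602515180, 2316762871029690607422990

@28  (28,11):1025860474208872152587880·27+6121499916241722700424880→33819732719881270820297640, (28,12):143271701777645411127300·27+1025860474208872152587880→4894196422205298253024980, (28,13):16778377273555183648050·27+143271701777645411127300→596287888163635369624650, (28,14):1654339178844590073615·27+16778377273555183648050→61445535102359115635655
@29  (29,12):4894196422205298253024980·28+33819732719881270820297640→170857232541629621904997080, (29,13):596287888163635369624650·28+4894196422205298253024980→21590257290787088602515180, (29,14):61445535102359115635655·28+596287888163635369624650→2316762871029690607422990
Read c(29,12) = 170857232541629621904997080, c(29,13) = 21590257290787088602515180, c(29,14) = 2316762871029690607422990.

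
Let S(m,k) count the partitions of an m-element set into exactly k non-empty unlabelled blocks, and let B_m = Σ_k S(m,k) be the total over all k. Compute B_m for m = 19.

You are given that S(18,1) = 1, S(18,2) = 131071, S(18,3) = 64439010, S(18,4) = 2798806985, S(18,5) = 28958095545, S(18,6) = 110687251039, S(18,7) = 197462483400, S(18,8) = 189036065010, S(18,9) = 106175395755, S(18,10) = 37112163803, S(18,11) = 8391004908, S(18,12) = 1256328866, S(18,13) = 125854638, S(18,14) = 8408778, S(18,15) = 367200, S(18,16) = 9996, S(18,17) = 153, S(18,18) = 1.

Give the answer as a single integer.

5832742205057

[19] T[19,1]:1*1+0=1 · T[19,2]:2*131071+1=262143 · T[19,3]:3*64439010+131071=193448101 · T[19,4]:4*2798806985+64439010=11259666950 · T[19,5]:5*28958095545+2798806985=147589284710 · T[19,6]:6*110687251039+28958095545=693081601779 · T[19,7]:7*197462483400+110687251039=1492924634839 · T[19,8]:8*189036065010+197462483400=1709751003480 · T[19,9]:9*106175395755+189036065010=1144614626805 · T[19,10]:10*37112163803+106175395755=477297033785 · T[19,11]:11*8391004908+37112163803=129413217791 · T[19,12]:12*1256328866+8391004908=23466951300 · T[19,13]:13*125854638+1256328866=2892439160 · T[19,14]:14*8408778+125854638=243577530 · T[19,15]:15*367200+8408778=13916778 · T[19,16]:16*9996+367200=527136 · T[19,17]:17*153+9996=12597 · T[19,18]:18*1+153=171 · T[19,19]:19*0+1=1
B_19 = ΣS(19,k) = 1+262143+193448101+11259666950+147589284710+693081601779+1492924634839+1709751003480+1144614626805+477297033785+129413217791+23466951300+2892439160+243577530+13916778+527136+12597+171+1 = 5832742205057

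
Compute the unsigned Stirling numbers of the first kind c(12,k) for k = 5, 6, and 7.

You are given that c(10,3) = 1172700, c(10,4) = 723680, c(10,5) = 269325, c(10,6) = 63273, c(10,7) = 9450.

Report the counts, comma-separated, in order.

45995730, 13339535, 2637558

[11] T[11,4]:10*723680+1172700=8409500 · T[11,5]:10*269325+723680=3416930 · T[11,6]:10*63273+269325=902055 · T[11,7]:10*9450+63273=157773
[12] T[12,5]:11*3416930+8409500=45995730 · T[12,6]:11*902055+3416930=13339535 · T[12,7]:11*157773+902055=2637558
Read c(12,5) = 45995730, c(12,6) = 13339535, c(12,7) = 2637558.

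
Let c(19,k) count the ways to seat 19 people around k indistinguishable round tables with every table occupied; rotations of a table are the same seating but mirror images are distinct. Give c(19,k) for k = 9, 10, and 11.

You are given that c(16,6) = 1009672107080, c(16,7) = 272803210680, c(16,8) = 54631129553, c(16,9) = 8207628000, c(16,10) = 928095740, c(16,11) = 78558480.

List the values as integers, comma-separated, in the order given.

102417740732658, 14710753408923, 1661573386473

i=17: T(17,7)=1009672107080+16·272803210680=5374523477960 | T(17,8)=272803210680+16·54631129553=1146901283528 | T(17,9)=54631129553+16·8207628000=185953177553 | T(17,10)=8207628000+16·928095740=23057159840 | T(17,11)=928095740+16·78558480=2185031420
i=18: T(18,8)=5374523477960+17·1146901283528=24871845297936 | T(18,9)=1146901283528+17·185953177553=4308105301929 | T(18,10)=185953177553+17·23057159840=577924894833 | T(18,11)=23057159840+17·2185031420=60202693980
i=19: T(19,9)=24871845297936+18·4308105301929=102417740732658 | T(19,10)=4308105301929+18·577924894833=14710753408923 | T(19,11)=577924894833+18·60202693980=1661573386473
Read c(19,9) = 102417740732658, c(19,10) = 14710753408923, c(19,11) = 1661573386473.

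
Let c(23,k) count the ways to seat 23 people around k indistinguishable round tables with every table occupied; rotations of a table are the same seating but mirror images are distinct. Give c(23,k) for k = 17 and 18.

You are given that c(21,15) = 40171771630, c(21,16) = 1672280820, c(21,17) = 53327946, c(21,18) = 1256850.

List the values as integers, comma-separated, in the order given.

@22  (22,16):1672280820·21+40171771630→75289668850, (22,17):53327946·21+1672280820→2792167686, (22,18):1256850·21+53327946→79721796
@23  (23,17):2792167686·22+75289668850→136717357942, (23,18):79721796·22+2792167686→4546047198
Read c(23,17) = 136717357942, c(23,18) = 4546047198.

136717357942, 4546047198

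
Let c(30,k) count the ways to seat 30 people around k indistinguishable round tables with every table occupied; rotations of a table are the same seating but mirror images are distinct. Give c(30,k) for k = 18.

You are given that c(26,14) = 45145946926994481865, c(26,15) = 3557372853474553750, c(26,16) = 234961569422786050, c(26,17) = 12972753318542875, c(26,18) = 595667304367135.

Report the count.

[27] T[27,15]:26*3557372853474553750+45145946926994481865=137637641117332879365 · T[27,16]:26*234961569422786050+3557372853474553750=9666373658466991050 · T[27,17]:26*12972753318542875+234961569422786050=572253155704900800 · T[27,18]:26*595667304367135+12972753318542875=28460103232088385
[28] T[28,16]:27*9666373658466991050+137637641117332879365=398629729895941637715 · T[28,17]:27*572253155704900800+9666373658466991050=25117208862499312650 · T[28,18]:27*28460103232088385+572253155704900800=1340675942971287195
[29] T[29,17]:28*25117208862499312650+398629729895941637715=1101911578045922391915 · T[29,18]:28*1340675942971287195+25117208862499312650=62656135265695354110
[30] T[30,18]:29*62656135265695354110+1101911578045922391915=2918939500751087661105
Read c(30,18) = 2918939500751087661105.

2918939500751087661105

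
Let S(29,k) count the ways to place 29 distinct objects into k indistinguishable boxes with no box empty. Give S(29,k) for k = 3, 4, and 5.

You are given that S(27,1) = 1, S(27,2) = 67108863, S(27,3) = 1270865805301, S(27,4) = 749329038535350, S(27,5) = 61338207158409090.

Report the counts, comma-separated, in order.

11438127792025, 11998160744311570, 1540200411172850701

row 28: T[28][2]=2·67108863+1=134217727  T[28][3]=3·1270865805301+67108863=3812664524766  T[28][4]=4·749329038535350+1270865805301=2998587019946701  T[28][5]=5·61338207158409090+749329038535350=307440364830580800
row 29: T[29][3]=3·3812664524766+134217727=11438127792025  T[29][4]=4·2998587019946701+3812664524766=11998160744311570  T[29][5]=5·307440364830580800+2998587019946701=1540200411172850701
Read S(29,3) = 11438127792025, S(29,4) = 11998160744311570, S(29,5) = 1540200411172850701.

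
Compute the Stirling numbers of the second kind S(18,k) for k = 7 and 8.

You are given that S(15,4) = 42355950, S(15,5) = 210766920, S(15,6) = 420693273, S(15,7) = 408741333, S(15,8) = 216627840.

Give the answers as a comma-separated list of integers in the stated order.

row 16: T[16][5]=5·210766920+42355950=1096190550  T[16][6]=6·420693273+210766920=2734926558  T[16][7]=7·408741333+420693273=3281882604  T[16][8]=8·216627840+408741333=2141764053
row 17: T[17][6]=6·2734926558+1096190550=17505749898  T[17][7]=7·3281882604+2734926558=25708104786  T[17][8]=8·2141764053+3281882604=20415995028
row 18: T[18][7]=7·25708104786+17505749898=197462483400  T[18][8]=8·20415995028+25708104786=189036065010
Read S(18,7) = 197462483400, S(18,8) = 189036065010.

197462483400, 189036065010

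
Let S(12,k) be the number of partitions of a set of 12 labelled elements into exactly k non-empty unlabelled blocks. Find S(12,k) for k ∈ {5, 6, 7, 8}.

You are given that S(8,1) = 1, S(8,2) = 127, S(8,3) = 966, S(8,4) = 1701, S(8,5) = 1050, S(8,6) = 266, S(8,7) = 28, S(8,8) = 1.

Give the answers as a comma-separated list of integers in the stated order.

@9  (9,2):127·2+1→255, (9,3):966·3+127→3025, (9,4):1701·4+966→7770, (9,5):1050·5+1701→6951, (9,6):266·6+1050→2646, (9,7):28·7+266→462, (9,8):1·8+28→36
@10  (10,3):3025·3+255→9330, (10,4):7770·4+3025→34105, (10,5):6951·5+7770→42525, (10,6):2646·6+6951→22827, (10,7):462·7+2646→5880, (10,8):36·8+462→750
@11  (11,4):34105·4+9330→145750, (11,5):42525·5+34105→246730, (11,6):22827·6+42525→179487, (11,7):5880·7+22827→63987, (11,8):750·8+5880→11880
@12  (12,5):246730·5+145750→1379400, (12,6):179487·6+246730→1323652, (12,7):63987·7+179487→627396, (12,8):11880·8+63987→159027
Read S(12,5) = 1379400, S(12,6) = 1323652, S(12,7) = 627396, S(12,8) = 159027.

1379400, 1323652, 627396, 159027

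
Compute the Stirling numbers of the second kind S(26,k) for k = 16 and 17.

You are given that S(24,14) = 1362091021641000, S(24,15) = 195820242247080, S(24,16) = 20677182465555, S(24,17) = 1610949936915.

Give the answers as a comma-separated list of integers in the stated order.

row 25: T[25][15]=15·195820242247080+1362091021641000=4299394655347200  T[25][16]=16·20677182465555+195820242247080=526655161695960  T[25][17]=17·1610949936915+20677182465555=48063331393110
row 26: T[26][16]=16·526655161695960+4299394655347200=12725877242482560  T[26][17]=17·48063331393110+526655161695960=1343731795378830
Read S(26,16) = 12725877242482560, S(26,17) = 1343731795378830.

12725877242482560, 1343731795378830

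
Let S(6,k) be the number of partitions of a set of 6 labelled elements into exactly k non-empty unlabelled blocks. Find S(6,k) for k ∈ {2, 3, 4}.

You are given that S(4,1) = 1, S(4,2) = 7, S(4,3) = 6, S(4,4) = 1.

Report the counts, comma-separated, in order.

31, 90, 65

row 5: T[5][1]=1·1+0=1  T[5][2]=2·7+1=15  T[5][3]=3·6+7=25  T[5][4]=4·1+6=10
row 6: T[6][2]=2·15+1=31  T[6][3]=3·25+15=90  T[6][4]=4·10+25=65
Read S(6,2) = 31, S(6,3) = 90, S(6,4) = 65.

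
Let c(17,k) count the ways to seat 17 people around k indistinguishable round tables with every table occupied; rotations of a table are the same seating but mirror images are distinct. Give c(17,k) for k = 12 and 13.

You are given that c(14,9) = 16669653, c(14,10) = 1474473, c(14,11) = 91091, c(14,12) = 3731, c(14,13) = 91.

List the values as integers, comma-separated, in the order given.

156952432, 8394022

@15  (15,10):1474473·14+16669653→37312275, (15,11):91091·14+1474473→2749747, (15,12):3731·14+91091→143325, (15,13):91·14+3731→5005
@16  (16,11):2749747·15+37312275→78558480, (16,12):143325·15+2749747→4899622, (16,13):5005·15+143325→218400
@17  (17,12):4899622·16+78558480→156952432, (17,13):218400·16+4899622→8394022
Read c(17,12) = 156952432, c(17,13) = 8394022.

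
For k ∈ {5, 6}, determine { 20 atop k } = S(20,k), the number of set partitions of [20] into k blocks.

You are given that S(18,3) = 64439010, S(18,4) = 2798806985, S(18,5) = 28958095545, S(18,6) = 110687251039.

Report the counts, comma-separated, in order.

749206090500, 4306078895384

i=19: T(19,4)=64439010+4·2798806985=11259666950 | T(19,5)=2798806985+5·28958095545=147589284710 | T(19,6)=28958095545+6·110687251039=693081601779
i=20: T(20,5)=11259666950+5·147589284710=749206090500 | T(20,6)=147589284710+6·693081601779=4306078895384
Read S(20,5) = 749206090500, S(20,6) = 4306078895384.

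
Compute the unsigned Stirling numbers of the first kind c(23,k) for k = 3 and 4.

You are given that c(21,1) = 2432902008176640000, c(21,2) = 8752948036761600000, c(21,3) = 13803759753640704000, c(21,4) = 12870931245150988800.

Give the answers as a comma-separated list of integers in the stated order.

6756146673770930688000, 6548684852703068697600

row 22: T[22][2]=21·8752948036761600000+2432902008176640000=186244810780170240000  T[22][3]=21·13803759753640704000+8752948036761600000=298631902863216384000  T[22][4]=21·12870931245150988800+13803759753640704000=284093315901811468800
row 23: T[23][3]=22·298631902863216384000+186244810780170240000=6756146673770930688000  T[23][4]=22·284093315901811468800+298631902863216384000=6548684852703068697600
Read c(23,3) = 6756146673770930688000, c(23,4) = 6548684852703068697600.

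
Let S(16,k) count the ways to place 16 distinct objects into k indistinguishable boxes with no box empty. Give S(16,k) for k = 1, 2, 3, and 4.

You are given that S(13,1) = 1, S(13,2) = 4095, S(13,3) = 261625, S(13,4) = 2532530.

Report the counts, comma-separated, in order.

r14: T_14,1=1×1+0=1; T_14,2=2×4095+1=8191; T_14,3=3×261625+4095=788970; T_14,4=4×2532530+261625=10391745
r15: T_15,1=1×1+0=1; T_15,2=2×8191+1=16383; T_15,3=3×788970+8191=2375101; T_15,4=4×10391745+788970=42355950
r16: T_16,1=1×1+0=1; T_16,2=2×16383+1=32767; T_16,3=3×2375101+16383=7141686; T_16,4=4×42355950+2375101=171798901
Read S(16,1) = 1, S(16,2) = 32767, S(16,3) = 7141686, S(16,4) = 171798901.

1, 32767, 7141686, 171798901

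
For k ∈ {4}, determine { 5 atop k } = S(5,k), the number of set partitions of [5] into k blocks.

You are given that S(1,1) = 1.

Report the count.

i=2: T(2,1)=0+1·1=1 | T(2,2)=1+2·0=1
i=3: T(3,2)=1+2·1=3 | T(3,3)=1+3·0=1
i=4: T(4,3)=3+3·1=6 | T(4,4)=1+4·0=1
i=5: T(5,4)=6+4·1=10
Read S(5,4) = 10.

10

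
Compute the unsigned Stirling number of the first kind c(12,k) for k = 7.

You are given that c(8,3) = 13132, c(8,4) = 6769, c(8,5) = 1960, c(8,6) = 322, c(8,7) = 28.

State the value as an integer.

2637558

[9] T[9,4]:8*6769+13132=67284 · T[9,5]:8*1960+6769=22449 · T[9,6]:8*322+1960=4536 · T[9,7]:8*28+322=546
[10] T[10,5]:9*22449+67284=269325 · T[10,6]:9*4536+22449=63273 · T[10,7]:9*546+4536=9450
[11] T[11,6]:10*63273+269325=902055 · T[11,7]:10*9450+63273=157773
[12] T[12,7]:11*157773+902055=2637558
Read c(12,7) = 2637558.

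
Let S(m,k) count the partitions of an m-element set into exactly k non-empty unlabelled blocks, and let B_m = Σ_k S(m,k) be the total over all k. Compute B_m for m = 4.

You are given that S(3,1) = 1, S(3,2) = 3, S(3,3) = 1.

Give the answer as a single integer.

row 4: T[4][1]=1·1+0=1  T[4][2]=2·3+1=7  T[4][3]=3·1+3=6  T[4][4]=4·0+1=1
B_4 = ΣS(4,k) = 1+7+6+1 = 15

15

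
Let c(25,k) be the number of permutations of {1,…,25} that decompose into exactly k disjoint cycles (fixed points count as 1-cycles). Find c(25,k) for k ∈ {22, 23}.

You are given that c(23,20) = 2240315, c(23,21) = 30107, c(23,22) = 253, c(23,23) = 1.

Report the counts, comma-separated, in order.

row 24: T[24][21]=23·30107+2240315=2932776  T[24][22]=23·253+30107=35926  T[24][23]=23·1+253=276
row 25: T[25][22]=24·35926+2932776=3795000  T[25][23]=24·276+35926=42550
Read c(25,22) = 3795000, c(25,23) = 42550.

3795000, 42550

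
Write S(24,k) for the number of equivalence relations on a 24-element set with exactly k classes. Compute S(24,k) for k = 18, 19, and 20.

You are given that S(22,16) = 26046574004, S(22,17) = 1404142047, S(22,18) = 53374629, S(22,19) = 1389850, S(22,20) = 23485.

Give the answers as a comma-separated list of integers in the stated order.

92484925445, 3880739170, 116972779

@23  (23,17):1404142047·17+26046574004→49916988803, (23,18):53374629·18+1404142047→2364885369, (23,19):1389850·19+53374629→79781779, (23,20):23485·20+1389850→1859550
@24  (24,18):2364885369·18+49916988803→92484925445, (24,19):79781779·19+2364885369→3880739170, (24,20):1859550·20+79781779→116972779
Read S(24,18) = 92484925445, S(24,19) = 3880739170, S(24,20) = 116972779.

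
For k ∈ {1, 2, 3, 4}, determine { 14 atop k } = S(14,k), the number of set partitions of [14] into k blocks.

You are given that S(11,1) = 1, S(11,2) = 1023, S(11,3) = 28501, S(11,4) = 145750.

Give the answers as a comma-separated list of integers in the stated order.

[12] T[12,1]:1*1+0=1 · T[12,2]:2*1023+1=2047 · T[12,3]:3*28501+1023=86526 · T[12,4]:4*145750+28501=611501
[13] T[13,1]:1*1+0=1 · T[13,2]:2*2047+1=4095 · T[13,3]:3*86526+2047=261625 · T[13,4]:4*611501+86526=2532530
[14] T[14,1]:1*1+0=1 · T[14,2]:2*4095+1=8191 · T[14,3]:3*261625+4095=788970 · T[14,4]:4*2532530+261625=10391745
Read S(14,1) = 1, S(14,2) = 8191, S(14,3) = 788970, S(14,4) = 10391745.

1, 8191, 788970, 10391745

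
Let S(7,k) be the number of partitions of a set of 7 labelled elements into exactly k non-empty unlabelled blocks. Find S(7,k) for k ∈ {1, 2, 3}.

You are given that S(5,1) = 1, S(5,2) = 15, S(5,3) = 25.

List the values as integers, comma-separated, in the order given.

i=6: T(6,1)=0+1·1=1 | T(6,2)=1+2·15=31 | T(6,3)=15+3·25=90
i=7: T(7,1)=0+1·1=1 | T(7,2)=1+2·31=63 | T(7,3)=31+3·90=301
Read S(7,1) = 1, S(7,2) = 63, S(7,3) = 301.

1, 63, 301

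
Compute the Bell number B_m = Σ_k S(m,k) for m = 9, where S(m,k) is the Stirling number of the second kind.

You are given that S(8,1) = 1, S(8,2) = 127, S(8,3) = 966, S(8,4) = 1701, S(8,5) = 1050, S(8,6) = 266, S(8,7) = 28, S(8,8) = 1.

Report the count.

row 9: T[9][1]=1·1+0=1  T[9][2]=2·127+1=255  T[9][3]=3·966+127=3025  T[9][4]=4·1701+966=7770  T[9][5]=5·1050+1701=6951  T[9][6]=6·266+1050=2646  T[9][7]=7·28+266=462  T[9][8]=8·1+28=36  T[9][9]=9·0+1=1
B_9 = ΣS(9,k) = 1+255+3025+7770+6951+2646+462+36+1 = 21147

21147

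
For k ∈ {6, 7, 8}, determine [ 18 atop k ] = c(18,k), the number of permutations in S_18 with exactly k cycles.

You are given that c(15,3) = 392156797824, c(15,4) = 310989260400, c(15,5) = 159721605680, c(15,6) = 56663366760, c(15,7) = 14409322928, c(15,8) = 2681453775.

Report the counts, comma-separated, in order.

369012649234384, 110228466184200, 24871845297936

r16: T_16,4=15×310989260400+392156797824=5056995703824; T_16,5=15×159721605680+310989260400=2706813345600; T_16,6=15×56663366760+159721605680=1009672107080; T_16,7=15×14409322928+56663366760=272803210680; T_16,8=15×2681453775+14409322928=54631129553
r17: T_17,5=16×2706813345600+5056995703824=48366009233424; T_17,6=16×1009672107080+2706813345600=18861567058880; T_17,7=16×272803210680+1009672107080=5374523477960; T_17,8=16×54631129553+272803210680=1146901283528
r18: T_18,6=17×18861567058880+48366009233424=369012649234384; T_18,7=17×5374523477960+18861567058880=110228466184200; T_18,8=17×1146901283528+5374523477960=24871845297936
Read c(18,6) = 369012649234384, c(18,7) = 110228466184200, c(18,8) = 24871845297936.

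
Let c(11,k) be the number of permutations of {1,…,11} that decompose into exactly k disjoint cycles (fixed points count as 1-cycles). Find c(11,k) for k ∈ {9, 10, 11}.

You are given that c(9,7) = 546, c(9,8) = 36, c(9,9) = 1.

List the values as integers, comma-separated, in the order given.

@10  (10,8):36·9+546→870, (10,9):1·9+36→45, (10,10):0·9+1→1
@11  (11,9):45·10+870→1320, (11,10):1·10+45→55, (11,11):0·10+1→1
Read c(11,9) = 1320, c(11,10) = 55, c(11,11) = 1.

1320, 55, 1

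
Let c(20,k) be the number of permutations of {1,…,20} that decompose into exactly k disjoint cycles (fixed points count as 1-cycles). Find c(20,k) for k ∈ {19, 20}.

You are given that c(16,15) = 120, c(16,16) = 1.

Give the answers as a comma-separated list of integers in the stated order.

190, 1

row 17: T[17][16]=16·1+120=136  T[17][17]=16·0+1=1
row 18: T[18][17]=17·1+136=153  T[18][18]=17·0+1=1
row 19: T[19][18]=18·1+153=171  T[19][19]=18·0+1=1
row 20: T[20][19]=19·1+171=190  T[20][20]=19·0+1=1
Read c(20,19) = 190, c(20,20) = 1.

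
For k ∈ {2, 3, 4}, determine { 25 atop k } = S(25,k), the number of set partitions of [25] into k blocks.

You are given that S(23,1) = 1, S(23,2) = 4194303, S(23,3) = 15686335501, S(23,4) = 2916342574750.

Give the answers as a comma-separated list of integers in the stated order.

row 24: T[24][1]=1·1+0=1  T[24][2]=2·4194303+1=8388607  T[24][3]=3·15686335501+4194303=47063200806  T[24][4]=4·2916342574750+15686335501=11681056634501
row 25: T[25][2]=2·8388607+1=16777215  T[25][3]=3·47063200806+8388607=141197991025  T[25][4]=4·11681056634501+47063200806=46771289738810
Read S(25,2) = 16777215, S(25,3) = 141197991025, S(25,4) = 46771289738810.

16777215, 141197991025, 46771289738810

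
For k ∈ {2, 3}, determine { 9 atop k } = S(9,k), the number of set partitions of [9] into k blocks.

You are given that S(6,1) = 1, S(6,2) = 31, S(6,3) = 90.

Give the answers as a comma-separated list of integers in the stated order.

@7  (7,1):1·1+0→1, (7,2):31·2+1→63, (7,3):90·3+31→301
@8  (8,1):1·1+0→1, (8,2):63·2+1→127, (8,3):301·3+63→966
@9  (9,2):127·2+1→255, (9,3):966·3+127→3025
Read S(9,2) = 255, S(9,3) = 3025.

255, 3025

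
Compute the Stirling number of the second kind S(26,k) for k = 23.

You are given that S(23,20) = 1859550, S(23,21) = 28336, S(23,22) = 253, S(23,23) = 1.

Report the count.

4126200

@24  (24,21):28336·21+1859550→2454606, (24,22):253·22+28336→33902, (24,23):1·23+253→276
@25  (25,22):33902·22+2454606→3200450, (25,23):276·23+33902→40250
@26  (26,23):40250·23+3200450→4126200
Read S(26,23) = 4126200.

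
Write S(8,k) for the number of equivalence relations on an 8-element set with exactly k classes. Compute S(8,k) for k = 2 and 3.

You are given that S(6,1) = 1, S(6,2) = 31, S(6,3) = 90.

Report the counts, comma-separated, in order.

127, 966

r7: T_7,1=1×1+0=1; T_7,2=2×31+1=63; T_7,3=3×90+31=301
r8: T_8,2=2×63+1=127; T_8,3=3×301+63=966
Read S(8,2) = 127, S(8,3) = 966.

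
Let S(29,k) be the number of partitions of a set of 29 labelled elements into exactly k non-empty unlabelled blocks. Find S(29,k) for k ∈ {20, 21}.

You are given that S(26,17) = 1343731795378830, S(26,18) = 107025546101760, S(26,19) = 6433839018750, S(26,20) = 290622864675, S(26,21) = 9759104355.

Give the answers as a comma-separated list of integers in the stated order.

17110181160972900, 949910385013590

row 27: T[27][18]=18·107025546101760+1343731795378830=3270191625210510  T[27][19]=19·6433839018750+107025546101760=229268487458010  T[27][20]=20·290622864675+6433839018750=12246296312250  T[27][21]=21·9759104355+290622864675=495564056130
row 28: T[28][19]=19·229268487458010+3270191625210510=7626292886912700  T[28][20]=20·12246296312250+229268487458010=474194413703010  T[28][21]=21·495564056130+12246296312250=22653141490980
row 29: T[29][20]=20·474194413703010+7626292886912700=17110181160972900  T[29][21]=21·22653141490980+474194413703010=949910385013590
Read S(29,20) = 17110181160972900, S(29,21) = 949910385013590.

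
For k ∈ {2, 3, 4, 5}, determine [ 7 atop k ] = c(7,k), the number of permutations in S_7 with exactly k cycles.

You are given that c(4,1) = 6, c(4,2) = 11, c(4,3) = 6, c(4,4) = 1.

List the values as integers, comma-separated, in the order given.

1764, 1624, 735, 175

r5: T_5,1=4×6+0=24; T_5,2=4×11+6=50; T_5,3=4×6+11=35; T_5,4=4×1+6=10; T_5,5=4×0+1=1
r6: T_6,1=5×24+0=120; T_6,2=5×50+24=274; T_6,3=5×35+50=225; T_6,4=5×10+35=85; T_6,5=5×1+10=15
r7: T_7,2=6×274+120=1764; T_7,3=6×225+274=1624; T_7,4=6×85+225=735; T_7,5=6×15+85=175
Read c(7,2) = 1764, c(7,3) = 1624, c(7,4) = 735, c(7,5) = 175.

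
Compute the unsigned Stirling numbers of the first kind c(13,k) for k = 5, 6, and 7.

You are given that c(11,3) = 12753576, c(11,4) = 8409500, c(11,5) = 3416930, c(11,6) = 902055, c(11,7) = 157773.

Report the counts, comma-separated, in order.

@12  (12,4):8409500·11+12753576→105258076, (12,5):3416930·11+8409500→45995730, (12,6):902055·11+3416930→13339535, (12,7):157773·11+902055→2637558
@13  (13,5):45995730·12+105258076→657206836, (13,6):13339535·12+45995730→206070150, (13,7):2637558·12+13339535→44990231
Read c(13,5) = 657206836, c(13,6) = 206070150, c(13,7) = 44990231.

657206836, 206070150, 44990231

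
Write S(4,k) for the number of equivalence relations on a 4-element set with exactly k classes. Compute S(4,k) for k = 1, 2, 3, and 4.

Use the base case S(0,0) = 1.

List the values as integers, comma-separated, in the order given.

i=1: T(1,1)=1+1·0=1
i=2: T(2,1)=0+1·1=1 | T(2,2)=1+2·0=1
i=3: T(3,1)=0+1·1=1 | T(3,2)=1+2·1=3 | T(3,3)=1+3·0=1
i=4: T(4,1)=0+1·1=1 | T(4,2)=1+2·3=7 | T(4,3)=3+3·1=6 | T(4,4)=1+4·0=1
Read S(4,1) = 1, S(4,2) = 7, S(4,3) = 6, S(4,4) = 1.

1, 7, 6, 1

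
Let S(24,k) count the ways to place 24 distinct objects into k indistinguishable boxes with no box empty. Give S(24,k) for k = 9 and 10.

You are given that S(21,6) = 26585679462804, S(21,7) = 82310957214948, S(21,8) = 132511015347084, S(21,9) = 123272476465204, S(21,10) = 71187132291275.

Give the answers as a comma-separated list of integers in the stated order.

120622574326072500, 108254081784931500

row 22: T[22][7]=7·82310957214948+26585679462804=602762379967440  T[22][8]=8·132511015347084+82310957214948=1142399079991620  T[22][9]=9·123272476465204+132511015347084=1241963303533920  T[22][10]=10·71187132291275+123272476465204=835143799377954
row 23: T[23][8]=8·1142399079991620+602762379967440=9741955019900400  T[23][9]=9·1241963303533920+1142399079991620=12320068811796900  T[23][10]=10·835143799377954+1241963303533920=9593401297313460
row 24: T[24][9]=9·12320068811796900+9741955019900400=120622574326072500  T[24][10]=10·9593401297313460+12320068811796900=108254081784931500
Read S(24,9) = 120622574326072500, S(24,10) = 108254081784931500.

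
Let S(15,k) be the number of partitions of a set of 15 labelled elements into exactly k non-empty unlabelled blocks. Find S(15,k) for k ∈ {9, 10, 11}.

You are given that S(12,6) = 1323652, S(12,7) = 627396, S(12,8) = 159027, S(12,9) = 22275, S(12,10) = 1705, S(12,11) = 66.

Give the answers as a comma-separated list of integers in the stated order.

i=13: T(13,7)=1323652+7·627396=5715424 | T(13,8)=627396+8·159027=1899612 | T(13,9)=159027+9·22275=359502 | T(13,10)=22275+10·1705=39325 | T(13,11)=1705+11·66=2431
i=14: T(14,8)=5715424+8·1899612=20912320 | T(14,9)=1899612+9·359502=5135130 | T(14,10)=359502+10·39325=752752 | T(14,11)=39325+11·2431=66066
i=15: T(15,9)=20912320+9·5135130=67128490 | T(15,10)=5135130+10·752752=12662650 | T(15,11)=752752+11·66066=1479478
Read S(15,9) = 67128490, S(15,10) = 12662650, S(15,11) = 1479478.

67128490, 12662650, 1479478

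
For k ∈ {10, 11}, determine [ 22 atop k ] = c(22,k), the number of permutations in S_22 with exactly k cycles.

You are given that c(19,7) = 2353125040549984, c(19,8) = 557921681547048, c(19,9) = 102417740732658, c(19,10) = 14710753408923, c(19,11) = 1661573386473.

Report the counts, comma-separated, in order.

i=20: T(20,8)=2353125040549984+19·557921681547048=12953636989943896 | T(20,9)=557921681547048+19·102417740732658=2503858755467550 | T(20,10)=102417740732658+19·14710753408923=381922055502195 | T(20,11)=14710753408923+19·1661573386473=46280647751910
i=21: T(21,9)=12953636989943896+20·2503858755467550=63030812099294896 | T(21,10)=2503858755467550+20·381922055502195=10142299865511450 | T(21,11)=381922055502195+20·46280647751910=1307535010540395
i=22: T(22,10)=63030812099294896+21·10142299865511450=276019109275035346 | T(22,11)=10142299865511450+21·1307535010540395=37600535086859745
Read c(22,10) = 276019109275035346, c(22,11) = 37600535086859745.

276019109275035346, 37600535086859745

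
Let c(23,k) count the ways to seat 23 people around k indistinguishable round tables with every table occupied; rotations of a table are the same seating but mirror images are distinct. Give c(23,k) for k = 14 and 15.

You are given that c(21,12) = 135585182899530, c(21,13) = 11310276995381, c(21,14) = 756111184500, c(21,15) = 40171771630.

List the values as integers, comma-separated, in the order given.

971250460939913, 62382416421941

r22: T_22,13=21×11310276995381+135585182899530=373100999802531; T_22,14=21×756111184500+11310276995381=27188611869881; T_22,15=21×40171771630+756111184500=1599718388730
r23: T_23,14=22×27188611869881+373100999802531=971250460939913; T_23,15=22×1599718388730+27188611869881=62382416421941
Read c(23,14) = 971250460939913, c(23,15) = 62382416421941.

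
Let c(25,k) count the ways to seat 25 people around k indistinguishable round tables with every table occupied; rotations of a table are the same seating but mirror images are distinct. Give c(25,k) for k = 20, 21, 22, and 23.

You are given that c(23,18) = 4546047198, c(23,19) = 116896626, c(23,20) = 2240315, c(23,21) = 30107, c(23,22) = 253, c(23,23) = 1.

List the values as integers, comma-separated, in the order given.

11276842500, 238810495, 3795000, 42550

row 24: T[24][19]=23·116896626+4546047198=7234669596  T[24][20]=23·2240315+116896626=168423871  T[24][21]=23·30107+2240315=2932776  T[24][22]=23·253+30107=35926  T[24][23]=23·1+253=276
row 25: T[25][20]=24·168423871+7234669596=11276842500  T[25][21]=24·2932776+168423871=238810495  T[25][22]=24·35926+2932776=3795000  T[25][23]=24·276+35926=42550
Read c(25,20) = 11276842500, c(25,21) = 238810495, c(25,22) = 3795000, c(25,23) = 42550.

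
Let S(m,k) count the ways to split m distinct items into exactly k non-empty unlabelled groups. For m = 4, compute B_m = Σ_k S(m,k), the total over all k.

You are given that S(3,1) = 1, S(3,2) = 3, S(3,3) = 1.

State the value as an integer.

15

r4: T_4,1=1×1+0=1; T_4,2=2×3+1=7; T_4,3=3×1+3=6; T_4,4=4×0+1=1
B_4 = ΣS(4,k) = 1+7+6+1 = 15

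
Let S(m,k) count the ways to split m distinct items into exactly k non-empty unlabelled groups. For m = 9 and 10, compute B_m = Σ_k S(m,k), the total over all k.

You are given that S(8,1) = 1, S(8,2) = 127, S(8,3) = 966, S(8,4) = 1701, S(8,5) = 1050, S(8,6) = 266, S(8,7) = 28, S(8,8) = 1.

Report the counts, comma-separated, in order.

21147, 115975

@9  (9,1):1·1+0→1, (9,2):127·2+1→255, (9,3):966·3+127→3025, (9,4):1701·4+966→7770, (9,5):1050·5+1701→6951, (9,6):266·6+1050→2646, (9,7):28·7+266→462, (9,8):1·8+28→36, (9,9):0·9+1→1
@10  (10,1):1·1+0→1, (10,2):255·2+1→511, (10,3):3025·3+255→9330, (10,4):7770·4+3025→34105, (10,5):6951·5+7770→42525, (10,6):2646·6+6951→22827, (10,7):462·7+2646→5880, (10,8):36·8+462→750, (10,9):1·9+36→45, (10,10):0·10+1→1
B_9 = ΣS(9,k) = 1+255+3025+7770+6951+2646+462+36+1 = 21147
B_10 = ΣS(10,k) = 1+511+9330+34105+42525+22827+5880+750+45+1 = 115975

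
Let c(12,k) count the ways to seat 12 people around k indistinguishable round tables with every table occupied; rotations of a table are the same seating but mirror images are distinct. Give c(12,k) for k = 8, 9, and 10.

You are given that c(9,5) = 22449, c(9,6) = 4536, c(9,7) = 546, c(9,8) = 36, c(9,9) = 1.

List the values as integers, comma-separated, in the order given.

357423, 32670, 1925

[10] T[10,6]:9*4536+22449=63273 · T[10,7]:9*546+4536=9450 · T[10,8]:9*36+546=870 · T[10,9]:9*1+36=45 · T[10,10]:9*0+1=1
[11] T[11,7]:10*9450+63273=157773 · T[11,8]:10*870+9450=18150 · T[11,9]:10*45+870=1320 · T[11,10]:10*1+45=55
[12] T[12,8]:11*18150+157773=357423 · T[12,9]:11*1320+18150=32670 · T[12,10]:11*55+1320=1925
Read c(12,8) = 357423, c(12,9) = 32670, c(12,10) = 1925.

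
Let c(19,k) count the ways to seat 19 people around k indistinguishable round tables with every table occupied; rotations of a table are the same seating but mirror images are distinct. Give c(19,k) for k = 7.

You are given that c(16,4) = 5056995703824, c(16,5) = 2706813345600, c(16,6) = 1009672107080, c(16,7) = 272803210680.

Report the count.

2353125040549984

@17  (17,5):2706813345600·16+5056995703824→48366009233424, (17,6):1009672107080·16+2706813345600→18861567058880, (17,7):272803210680·16+1009672107080→5374523477960
@18  (18,6):18861567058880·17+48366009233424→369012649234384, (18,7):5374523477960·17+18861567058880→110228466184200
@19  (19,7):110228466184200·18+369012649234384→2353125040549984
Read c(19,7) = 2353125040549984.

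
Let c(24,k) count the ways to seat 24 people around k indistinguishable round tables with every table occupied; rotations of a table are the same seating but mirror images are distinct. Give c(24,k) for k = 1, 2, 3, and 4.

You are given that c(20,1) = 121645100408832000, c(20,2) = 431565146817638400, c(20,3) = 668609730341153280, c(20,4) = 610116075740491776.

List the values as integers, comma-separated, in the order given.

r21: T_21,1=20×121645100408832000+0=2432902008176640000; T_21,2=20×431565146817638400+121645100408832000=8752948036761600000; T_21,3=20×668609730341153280+431565146817638400=13803759753640704000; T_21,4=20×610116075740491776+668609730341153280=12870931245150988800
r22: T_22,1=21×2432902008176640000+0=51090942171709440000; T_22,2=21×8752948036761600000+2432902008176640000=186244810780170240000; T_22,3=21×13803759753640704000+8752948036761600000=298631902863216384000; T_22,4=21×12870931245150988800+13803759753640704000=284093315901811468800
r23: T_23,1=22×51090942171709440000+0=1124000727777607680000; T_23,2=22×186244810780170240000+51090942171709440000=4148476779335454720000; T_23,3=22×298631902863216384000+186244810780170240000=6756146673770930688000; T_23,4=22×284093315901811468800+298631902863216384000=6548684852703068697600
r24: T_24,1=23×1124000727777607680000+0=25852016738884976640000; T_24,2=23×4148476779335454720000+1124000727777607680000=96538966652493066240000; T_24,3=23×6756146673770930688000+4148476779335454720000=159539850276066860544000; T_24,4=23×6548684852703068697600+6756146673770930688000=157375898285941510732800
Read c(24,1) = 25852016738884976640000, c(24,2) = 96538966652493066240000, c(24,3) = 159539850276066860544000, c(24,4) = 157375898285941510732800.

25852016738884976640000, 96538966652493066240000, 159539850276066860544000, 157375898285941510732800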